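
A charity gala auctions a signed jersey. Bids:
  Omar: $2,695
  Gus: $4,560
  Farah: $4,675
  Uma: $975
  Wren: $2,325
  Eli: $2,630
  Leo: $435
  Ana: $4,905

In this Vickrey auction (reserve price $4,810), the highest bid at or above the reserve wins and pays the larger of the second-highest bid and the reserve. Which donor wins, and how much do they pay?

Vickrey auction (reserve price $4,810): the highest bid at or above the reserve wins and pays the larger of the second-highest bid and the reserve.
Bids ranked: 4,905 (Ana) > 4,675 (Farah) > 4,560 (Gus) > 2,695 (Omar) > 2,630 (Eli) > 2,325 (Wren) > …
Highest eligible bid: Ana at $4,905.
Second-highest bid $4,675 is below the reserve $4,810, so the reserve binds → payment $4,810.

Ana pays $4,810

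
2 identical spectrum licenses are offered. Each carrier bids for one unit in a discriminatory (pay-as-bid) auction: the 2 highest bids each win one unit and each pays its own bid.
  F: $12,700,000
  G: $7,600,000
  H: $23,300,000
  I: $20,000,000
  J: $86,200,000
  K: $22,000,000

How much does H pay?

H pays $23,300,000

Bids ranked high→low: 86,200,000 (J), 23,300,000 (H), 22,000,000 (K), 20,000,000 (I), …
Winners (2 units): J, H.
H wins → own bid $23,300,000.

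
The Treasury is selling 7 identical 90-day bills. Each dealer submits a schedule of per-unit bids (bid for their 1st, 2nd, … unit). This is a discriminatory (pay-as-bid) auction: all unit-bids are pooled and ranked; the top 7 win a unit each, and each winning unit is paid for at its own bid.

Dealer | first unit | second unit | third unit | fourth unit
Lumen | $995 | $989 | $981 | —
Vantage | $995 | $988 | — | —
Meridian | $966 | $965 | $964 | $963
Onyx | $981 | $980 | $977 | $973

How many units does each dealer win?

Lumen 3, Onyx 2, Vantage 2

Merging the schedules and taking the best 7: 995 (Lumen-1), 995 (Vantage-1), 989 (Lumen-2), 988 (Vantage-2), 981 (Lumen-3), 981 (Onyx-1), 980 (Onyx-2)
Next rejected bid: $977 (not a price — pay-as-bid).
Allocation: Lumen 3, Onyx 2, Vantage 2.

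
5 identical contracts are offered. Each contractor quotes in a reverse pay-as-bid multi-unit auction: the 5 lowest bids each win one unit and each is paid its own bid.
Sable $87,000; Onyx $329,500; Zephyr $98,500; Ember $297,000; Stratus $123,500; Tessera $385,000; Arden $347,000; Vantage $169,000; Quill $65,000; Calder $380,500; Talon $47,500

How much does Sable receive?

Sable is paid $87,000

Sorting: 47,500 (Talon), 65,000 (Quill), 87,000 (Sable), 98,500 (Zephyr), 123,500 (Stratus), 169,000 (Vantage), 297,000 (Ember), …
Winners (5 units): Talon, Quill, Sable, Zephyr, Stratus.
Sable wins → own bid $87,000.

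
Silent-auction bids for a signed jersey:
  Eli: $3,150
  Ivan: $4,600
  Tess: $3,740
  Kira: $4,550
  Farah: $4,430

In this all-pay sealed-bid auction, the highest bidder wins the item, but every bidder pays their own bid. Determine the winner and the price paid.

Rule: the highest bidder wins the item, but every bidder pays their own bid.
Sorting bids: 4,600 (Ivan) > 4,550 (Kira) > 4,430 (Farah) > 3,740 (Tess) > 3,150 (Eli)
Ivan is highest and takes the item; every bidder forfeits their bid.

Ivan pays $4,600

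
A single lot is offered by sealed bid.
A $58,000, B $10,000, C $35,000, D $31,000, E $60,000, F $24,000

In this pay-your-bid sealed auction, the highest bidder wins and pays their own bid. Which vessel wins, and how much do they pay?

E pays $60,000

Bids ranked: 60,000 (E) > 58,000 (A) > 35,000 (C) > 31,000 (D) > 24,000 (F) > 10,000 (B)
E has the highest bid and pays exactly that: $60,000.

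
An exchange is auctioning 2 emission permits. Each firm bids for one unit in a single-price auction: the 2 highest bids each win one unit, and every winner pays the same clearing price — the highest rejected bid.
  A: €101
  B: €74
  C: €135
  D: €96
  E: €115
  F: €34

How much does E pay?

Sorting: 135 (C), 115 (E), 101 (A), 96 (D), …
Top 2: C, E.
Highest unsuccessful bid: €101 → clearing price.
E wins → pays €101.

E pays €101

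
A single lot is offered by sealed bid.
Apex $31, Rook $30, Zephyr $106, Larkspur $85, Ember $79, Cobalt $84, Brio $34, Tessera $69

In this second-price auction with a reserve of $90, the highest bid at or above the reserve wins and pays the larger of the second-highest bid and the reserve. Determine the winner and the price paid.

Second-price auction with a reserve of $90: the highest bid at or above the reserve wins and pays the larger of the second-highest bid and the reserve.
Bids ranked: 106 (Zephyr) > 85 (Larkspur) > 84 (Cobalt) > 79 (Ember) > 69 (Tessera) > 34 (Brio) > …
Highest eligible bid: Zephyr at $106.
Second-highest bid $85 is below the reserve $90, so the reserve binds → payment $90.

Zephyr pays $90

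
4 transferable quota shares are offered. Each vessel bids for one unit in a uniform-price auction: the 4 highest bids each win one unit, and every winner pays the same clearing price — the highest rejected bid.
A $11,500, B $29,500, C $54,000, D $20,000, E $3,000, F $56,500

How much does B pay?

B pays $11,500

Bids ranked high→low: 56,500 (F), 54,000 (C), 29,500 (B), 20,000 (D), 11,500 (A), 3,000 (E)
Winners (4 units): F, C, B, D.
First losing bid is A's $11,500, which sets the uniform price.
B wins → pays $11,500.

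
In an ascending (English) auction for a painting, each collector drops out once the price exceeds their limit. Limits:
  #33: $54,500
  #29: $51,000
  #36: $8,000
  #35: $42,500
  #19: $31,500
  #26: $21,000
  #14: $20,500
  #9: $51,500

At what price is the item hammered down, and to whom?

Sorting limits: 54,500 (#33) > 51,500 (#9) > 51,000 (#29) > 42,500 (#35) > 31,500 (#19) > 21,000 (#26) > …
Once the price passes $51,500, only #33 is left; the hammer falls at #9's limit of $51,500.

#33 wins at $51,500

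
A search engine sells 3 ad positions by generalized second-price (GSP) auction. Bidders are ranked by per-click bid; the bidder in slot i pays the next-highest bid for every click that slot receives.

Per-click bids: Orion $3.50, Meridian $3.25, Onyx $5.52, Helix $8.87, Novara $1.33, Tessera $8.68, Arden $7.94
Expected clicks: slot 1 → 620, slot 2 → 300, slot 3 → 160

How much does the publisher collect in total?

Total revenue: $8646.80

Sorting advertisers: $8.87 (Helix) > $8.68 (Tessera) > $7.94 (Arden) > $5.52 (Onyx) > …
Slot 1: Helix pays $8.68 × 620 = $5381.60
Slot 2: Tessera pays $7.94 × 300 = $2382.00
Slot 3: Arden pays $5.52 × 160 = $883.20
Total = $8646.80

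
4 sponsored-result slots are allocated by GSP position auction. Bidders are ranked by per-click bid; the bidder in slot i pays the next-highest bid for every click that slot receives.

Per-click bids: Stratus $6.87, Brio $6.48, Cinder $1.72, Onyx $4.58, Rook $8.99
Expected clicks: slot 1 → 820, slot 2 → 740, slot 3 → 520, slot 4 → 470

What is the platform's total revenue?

Total revenue: $13618.60

Per-click bids in order: $8.99 (Rook) > $6.87 (Stratus) > $6.48 (Brio) > $4.58 (Onyx) > $1.72 (Cinder)
Slot 1: Rook pays $6.87 × 820 = $5633.40
Slot 2: Stratus pays $6.48 × 740 = $4795.20
Slot 3: Brio pays $4.58 × 520 = $2381.60
Slot 4: Onyx pays $1.72 × 470 = $808.40
Total = $13618.60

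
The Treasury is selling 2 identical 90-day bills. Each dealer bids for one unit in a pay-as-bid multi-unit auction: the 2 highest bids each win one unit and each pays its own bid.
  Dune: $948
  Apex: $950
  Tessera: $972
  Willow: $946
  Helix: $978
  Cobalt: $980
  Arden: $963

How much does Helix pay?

Helix pays $978

Sorting: 980 (Cobalt), 978 (Helix), 972 (Tessera), 963 (Arden), …
Winners (2 units): Cobalt, Helix.
Helix wins → own bid $978.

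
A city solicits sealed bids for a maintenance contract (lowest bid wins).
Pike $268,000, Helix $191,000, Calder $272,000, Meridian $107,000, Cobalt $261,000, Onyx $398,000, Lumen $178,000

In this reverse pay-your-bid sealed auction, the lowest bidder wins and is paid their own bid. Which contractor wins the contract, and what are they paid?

Bids ranked: 107,000 (Meridian) < 178,000 (Lumen) < 191,000 (Helix) < 261,000 (Cobalt) < 268,000 (Pike) < 272,000 (Calder) < …
First-price: Meridian is paid what they bid, $107,000.

Meridian is paid $107,000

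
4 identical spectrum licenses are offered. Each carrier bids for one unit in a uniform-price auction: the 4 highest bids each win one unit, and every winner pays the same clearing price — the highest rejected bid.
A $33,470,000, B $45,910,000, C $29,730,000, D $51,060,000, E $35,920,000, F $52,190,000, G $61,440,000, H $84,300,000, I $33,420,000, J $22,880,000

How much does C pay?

C pays $0

Bids ranked high→low: 84,300,000 (H), 61,440,000 (G), 52,190,000 (F), 51,060,000 (D), 45,910,000 (B), 35,920,000 (E), …
Top 4: H, G, F, D.
Clearing price = highest rejected bid = $45,910,000.
C does not win → pays $0.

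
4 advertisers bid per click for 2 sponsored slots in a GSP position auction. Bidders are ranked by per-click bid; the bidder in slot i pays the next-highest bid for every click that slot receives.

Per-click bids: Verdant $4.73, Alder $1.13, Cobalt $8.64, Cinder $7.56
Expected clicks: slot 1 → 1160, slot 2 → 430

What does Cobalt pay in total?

Sorting advertisers: $8.64 (Cobalt) > $7.56 (Cinder) > $4.73 (Verdant) > …
Cobalt holds slot 1 → pays next bid $7.56 × 1160 clicks = $8769.60.

Cobalt pays $8769.60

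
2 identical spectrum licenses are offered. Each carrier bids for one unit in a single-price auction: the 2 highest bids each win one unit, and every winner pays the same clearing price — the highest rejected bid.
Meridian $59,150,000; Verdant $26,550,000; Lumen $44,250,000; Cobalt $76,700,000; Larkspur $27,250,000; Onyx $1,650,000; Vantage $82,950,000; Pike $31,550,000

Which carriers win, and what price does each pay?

Vantage, Cobalt; each pays $59,150,000

Bids ranked high→low: 82,950,000 (Vantage), 76,700,000 (Cobalt), 59,150,000 (Meridian), 44,250,000 (Lumen), …
The 2 highest are Vantage, Cobalt.
Clearing price = highest rejected bid = $59,150,000.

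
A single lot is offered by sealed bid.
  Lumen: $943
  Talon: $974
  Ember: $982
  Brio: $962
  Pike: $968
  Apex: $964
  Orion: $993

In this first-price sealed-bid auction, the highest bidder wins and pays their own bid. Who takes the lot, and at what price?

Sorting bids: 993 (Orion) > 982 (Ember) > 974 (Talon) > 968 (Pike) > 964 (Apex) > 962 (Brio) > …
Orion is highest → pays own bid, $993.

Orion pays $993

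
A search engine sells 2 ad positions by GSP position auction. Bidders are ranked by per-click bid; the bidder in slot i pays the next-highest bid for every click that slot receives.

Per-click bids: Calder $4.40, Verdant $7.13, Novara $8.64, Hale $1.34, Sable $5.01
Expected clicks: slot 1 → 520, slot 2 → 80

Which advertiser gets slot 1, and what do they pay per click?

Ranked by bid: $8.64 (Novara) > $7.13 (Verdant) > $5.01 (Sable) > …
Slot 1 goes to the first-ranked bidder, Novara, who pays the next bid down: $7.13/click.

Novara; $7.13 per click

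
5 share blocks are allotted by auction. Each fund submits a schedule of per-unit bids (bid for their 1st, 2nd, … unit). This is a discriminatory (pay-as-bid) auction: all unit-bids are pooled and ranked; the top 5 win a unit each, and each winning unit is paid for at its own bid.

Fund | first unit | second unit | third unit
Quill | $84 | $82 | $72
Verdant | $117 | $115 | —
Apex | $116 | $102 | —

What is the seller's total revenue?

All unit-bids, highest first — top 5: 117 (Verdant-1), 116 (Apex-1), 115 (Verdant-2), 102 (Apex-2), 84 (Quill-1)
Next rejected bid: $82 (not a price — pay-as-bid).
Each winning unit pays its own bid.
Revenue = 117 + 116 + 115 + 102 + 84 = $534.

Total revenue: $534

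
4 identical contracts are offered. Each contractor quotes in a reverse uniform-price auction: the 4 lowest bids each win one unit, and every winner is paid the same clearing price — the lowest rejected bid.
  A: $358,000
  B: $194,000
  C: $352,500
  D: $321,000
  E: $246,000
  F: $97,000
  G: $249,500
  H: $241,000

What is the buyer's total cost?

Bids ranked low→high: 97,000 (F), 194,000 (B), 241,000 (H), 246,000 (E), 249,500 (G), 321,000 (D), …
The 4 lowest are F, B, H, E.
Lowest unsuccessful bid: $249,500 → clearing price.
Total cost = 4 × $249,500 = $998,000.

Total cost: $998,000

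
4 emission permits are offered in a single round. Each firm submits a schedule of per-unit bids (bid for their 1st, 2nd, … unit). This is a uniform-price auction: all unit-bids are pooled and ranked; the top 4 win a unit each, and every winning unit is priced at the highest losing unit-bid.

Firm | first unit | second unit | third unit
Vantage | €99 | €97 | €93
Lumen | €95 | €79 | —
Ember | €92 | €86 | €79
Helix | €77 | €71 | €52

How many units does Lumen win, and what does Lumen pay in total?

All unit-bids, highest first — top 4: 99 (Vantage-1), 97 (Vantage-2), 95 (Lumen-1), 93 (Vantage-3)
The (k+1)-th unit-bid is €92.
Lumen wins 1 unit(s) at €92 each.

Lumen: 1 unit, pays €92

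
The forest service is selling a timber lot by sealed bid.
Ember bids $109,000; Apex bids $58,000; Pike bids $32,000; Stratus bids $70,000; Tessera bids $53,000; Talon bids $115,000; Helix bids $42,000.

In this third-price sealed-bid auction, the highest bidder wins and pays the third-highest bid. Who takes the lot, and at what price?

Bids in order: 115,000 (Talon) > 109,000 (Ember) > 70,000 (Stratus) > 58,000 (Apex) > 53,000 (Tessera) > 42,000 (Helix) > …
Talon wins; payment is bid #3 in the ranking = $70,000.

Talon pays $70,000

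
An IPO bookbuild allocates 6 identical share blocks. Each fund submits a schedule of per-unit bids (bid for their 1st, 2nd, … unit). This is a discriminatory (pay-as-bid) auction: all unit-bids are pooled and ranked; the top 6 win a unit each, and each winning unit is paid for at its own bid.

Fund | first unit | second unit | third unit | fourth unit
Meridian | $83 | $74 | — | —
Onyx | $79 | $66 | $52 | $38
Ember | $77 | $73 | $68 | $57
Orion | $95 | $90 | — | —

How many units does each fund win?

Pooled unit-bids ranked (top 6): 95 (Orion-1), 90 (Orion-2), 83 (Meridian-1), 79 (Onyx-1), 77 (Ember-1), 74 (Meridian-2)
Next rejected bid: $73 (not a price — pay-as-bid).
Allocation: Ember 1, Meridian 2, Onyx 1, Orion 2.

Ember 1, Meridian 2, Onyx 1, Orion 2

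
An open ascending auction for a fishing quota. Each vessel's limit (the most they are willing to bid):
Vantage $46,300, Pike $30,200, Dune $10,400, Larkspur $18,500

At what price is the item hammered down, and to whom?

Vantage wins at $30,200

Limits ranked: 46,300 (Vantage) > 30,200 (Pike) > 18,500 (Larkspur) > 10,400 (Dune)
Once the price passes $30,200, only Vantage is left; the hammer falls at Pike's limit of $30,200.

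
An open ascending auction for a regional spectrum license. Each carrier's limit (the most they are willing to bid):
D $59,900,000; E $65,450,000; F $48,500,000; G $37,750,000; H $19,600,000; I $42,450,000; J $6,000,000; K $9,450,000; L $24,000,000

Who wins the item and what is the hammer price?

E wins at $59,900,000

Limits in order: 65,450,000 (E) > 59,900,000 (D) > 48,500,000 (F) > 42,450,000 (I) > 37,750,000 (G) > 24,000,000 (L) > …
Once the price passes $59,900,000, only E is left; the hammer falls at D's limit of $59,900,000.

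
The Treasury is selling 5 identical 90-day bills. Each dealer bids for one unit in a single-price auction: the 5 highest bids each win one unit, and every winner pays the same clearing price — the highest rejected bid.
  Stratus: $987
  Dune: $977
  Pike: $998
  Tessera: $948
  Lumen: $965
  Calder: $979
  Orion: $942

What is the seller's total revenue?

Bids ranked high→low: 998 (Pike), 987 (Stratus), 979 (Calder), 977 (Dune), 965 (Lumen), 948 (Tessera), 942 (Orion)
The 5 highest are Pike, Stratus, Calder, Dune, Lumen.
First losing bid is Tessera's $948, which sets the uniform price.
Total revenue = 5 × $948 = $4,740.

Total revenue: $4,740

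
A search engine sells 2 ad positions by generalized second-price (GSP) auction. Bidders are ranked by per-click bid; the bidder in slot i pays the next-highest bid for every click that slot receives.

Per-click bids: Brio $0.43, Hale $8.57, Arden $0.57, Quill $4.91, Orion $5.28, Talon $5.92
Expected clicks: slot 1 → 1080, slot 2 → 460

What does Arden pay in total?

Per-click bids in order: $8.57 (Hale) > $5.92 (Talon) > $5.28 (Orion) > …
Arden ranks below slot 2 → no slot, pays nothing.

Arden pays $0.00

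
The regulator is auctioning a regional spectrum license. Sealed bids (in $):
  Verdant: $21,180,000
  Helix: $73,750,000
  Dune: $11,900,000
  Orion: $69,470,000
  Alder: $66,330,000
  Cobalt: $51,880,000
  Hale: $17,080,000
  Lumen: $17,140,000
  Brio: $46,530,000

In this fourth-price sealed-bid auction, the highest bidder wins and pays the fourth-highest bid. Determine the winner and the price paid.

Bids ranked: 73,750,000 (Helix) > 69,470,000 (Orion) > 66,330,000 (Alder) > 51,880,000 (Cobalt) > 46,530,000 (Brio) > 21,180,000 (Verdant) > …
Helix wins; payment is bid #4 in the ranking = $51,880,000.

Helix pays $51,880,000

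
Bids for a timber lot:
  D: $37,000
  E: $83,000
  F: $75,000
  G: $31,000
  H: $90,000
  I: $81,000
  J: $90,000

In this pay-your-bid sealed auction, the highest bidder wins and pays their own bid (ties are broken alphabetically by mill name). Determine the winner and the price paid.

Rule: the highest bidder wins and pays their own bid.
Bids in order: 90,000 (H) > 90,000 (J) > 83,000 (E) > 81,000 (I) > 75,000 (F) > 37,000 (D) > …
Tie at $90,000 → H wins by tie-break.
H has the highest bid and pays exactly that: $90,000.

H pays $90,000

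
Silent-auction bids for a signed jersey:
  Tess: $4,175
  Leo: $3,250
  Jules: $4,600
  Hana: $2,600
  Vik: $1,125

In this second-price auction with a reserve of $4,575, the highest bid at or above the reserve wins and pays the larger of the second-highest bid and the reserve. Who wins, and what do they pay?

Jules pays $4,575

Rule: the highest bid at or above the reserve wins and pays the larger of the second-highest bid and the reserve.
Sorting bids: 4,600 (Jules) > 4,175 (Tess) > 3,250 (Leo) > 2,600 (Hana) > 1,125 (Vik)
Jules has the top bid at or above the reserve ($4,600).
Second-highest bid $4,175 is below the reserve $4,575, so the reserve binds → payment $4,575.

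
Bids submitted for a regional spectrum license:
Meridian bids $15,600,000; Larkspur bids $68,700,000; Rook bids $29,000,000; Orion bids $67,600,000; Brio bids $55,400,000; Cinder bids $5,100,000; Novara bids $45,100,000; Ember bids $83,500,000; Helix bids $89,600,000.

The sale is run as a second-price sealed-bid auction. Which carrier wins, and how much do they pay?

Helix pays $83,500,000

Rule: the highest bidder wins and pays the second-highest bid.
Bids ranked: 89,600,000 (Helix) > 83,500,000 (Ember) > 68,700,000 (Larkspur) > 67,600,000 (Orion) > 55,400,000 (Brio) > 45,100,000 (Novara) > …
Second-price: Helix pays Ember's bid of $83,500,000.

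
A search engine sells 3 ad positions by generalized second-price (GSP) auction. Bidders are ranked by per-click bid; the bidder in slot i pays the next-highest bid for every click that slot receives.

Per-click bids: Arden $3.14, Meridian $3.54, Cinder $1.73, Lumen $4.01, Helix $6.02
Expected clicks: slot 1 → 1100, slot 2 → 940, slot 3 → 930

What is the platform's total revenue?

Ranked by bid: $6.02 (Helix) > $4.01 (Lumen) > $3.54 (Meridian) > $3.14 (Arden) > …
Slot 1: Helix pays $4.01 × 1100 = $4411.00
Slot 2: Lumen pays $3.54 × 940 = $3327.60
Slot 3: Meridian pays $3.14 × 930 = $2920.20
Total = $10658.80

Total revenue: $10658.80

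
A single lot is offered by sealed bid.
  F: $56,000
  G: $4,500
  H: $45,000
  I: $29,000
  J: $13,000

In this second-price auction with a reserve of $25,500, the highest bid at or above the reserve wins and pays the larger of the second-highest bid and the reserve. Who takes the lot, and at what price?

Second-price auction with a reserve of $25,500: the highest bid at or above the reserve wins and pays the larger of the second-highest bid and the reserve.
Sorting bids: 56,000 (F) > 45,000 (H) > 29,000 (I) > 13,000 (J) > 4,500 (G)
F has the top bid at or above the reserve ($56,000).
Second-highest bid $45,000 exceeds the reserve $25,500 → payment $45,000.

F pays $45,000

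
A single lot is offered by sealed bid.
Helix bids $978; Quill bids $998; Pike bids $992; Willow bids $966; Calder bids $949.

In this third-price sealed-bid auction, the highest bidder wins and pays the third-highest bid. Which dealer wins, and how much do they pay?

Third-price sealed-bid auction: the highest bidder wins and pays the third-highest bid.
Sorting bids: 998 (Quill) > 992 (Pike) > 978 (Helix) > 966 (Willow) > 949 (Calder)
Quill wins; payment is bid #3 in the ranking = $978.

Quill pays $978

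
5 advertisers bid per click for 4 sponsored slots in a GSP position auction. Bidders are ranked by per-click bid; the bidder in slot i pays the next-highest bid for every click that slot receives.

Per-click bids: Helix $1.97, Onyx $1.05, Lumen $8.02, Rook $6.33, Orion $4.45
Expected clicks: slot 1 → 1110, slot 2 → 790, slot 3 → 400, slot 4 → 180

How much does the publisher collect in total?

Total revenue: $11518.80

Per-click bids in order: $8.02 (Lumen) > $6.33 (Rook) > $4.45 (Orion) > $1.97 (Helix) > $1.05 (Onyx)
Slot 1: Lumen pays $6.33 × 1110 = $7026.30
Slot 2: Rook pays $4.45 × 790 = $3515.50
Slot 3: Orion pays $1.97 × 400 = $788.00
Slot 4: Helix pays $1.05 × 180 = $189.00
Total = $11518.80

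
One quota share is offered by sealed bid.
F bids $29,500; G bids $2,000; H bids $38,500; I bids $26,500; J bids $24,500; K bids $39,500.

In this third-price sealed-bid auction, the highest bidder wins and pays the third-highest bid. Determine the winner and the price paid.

Sorting bids: 39,500 (K) > 38,500 (H) > 29,500 (F) > 26,500 (I) > 24,500 (J) > 2,000 (G)
K wins; payment is bid #3 in the ranking = $29,500.

K pays $29,500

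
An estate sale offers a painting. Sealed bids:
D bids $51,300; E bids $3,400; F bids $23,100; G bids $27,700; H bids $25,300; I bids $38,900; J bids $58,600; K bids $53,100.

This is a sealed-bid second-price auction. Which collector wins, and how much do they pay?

J pays $53,100

Sorting bids: 58,600 (J) > 53,100 (K) > 51,300 (D) > 38,900 (I) > 27,700 (G) > 25,300 (H) > …
J is highest; pays the second-highest bid, $53,100.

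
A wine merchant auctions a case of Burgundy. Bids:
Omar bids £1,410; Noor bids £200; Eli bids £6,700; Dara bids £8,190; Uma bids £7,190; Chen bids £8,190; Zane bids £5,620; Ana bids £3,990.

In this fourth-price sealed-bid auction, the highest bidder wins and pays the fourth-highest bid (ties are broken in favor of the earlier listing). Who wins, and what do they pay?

Dara pays £6,700

Bids in order: 8,190 (Dara) > 8,190 (Chen) > 7,190 (Uma) > 6,700 (Eli) > 5,620 (Zane) > 3,990 (Ana) > …
Tie at £8,190 → Dara wins by tie-break.
Dara is highest; pays the fourth-highest bid, £6,700.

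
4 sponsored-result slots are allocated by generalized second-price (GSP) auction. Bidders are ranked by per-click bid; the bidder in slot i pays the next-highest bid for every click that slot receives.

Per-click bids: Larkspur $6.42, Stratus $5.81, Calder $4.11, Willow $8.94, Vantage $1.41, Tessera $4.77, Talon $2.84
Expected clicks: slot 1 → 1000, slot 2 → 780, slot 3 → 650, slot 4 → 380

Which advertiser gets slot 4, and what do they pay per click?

Tessera; $4.11 per click

Per-click bids in order: $8.94 (Willow) > $6.42 (Larkspur) > $5.81 (Stratus) > $4.77 (Tessera) > $4.11 (Calder) > …
Slot 4 goes to the fourth-ranked bidder, Tessera, who pays the next bid down: $4.11/click.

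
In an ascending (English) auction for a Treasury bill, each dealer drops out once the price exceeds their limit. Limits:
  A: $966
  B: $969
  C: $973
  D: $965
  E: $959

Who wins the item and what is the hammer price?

C wins at $969

Sorting limits: 973 (C) > 969 (B) > 966 (A) > 965 (D) > 959 (E)
B is the last rival to drop out, at $969; C remains and wins at that price.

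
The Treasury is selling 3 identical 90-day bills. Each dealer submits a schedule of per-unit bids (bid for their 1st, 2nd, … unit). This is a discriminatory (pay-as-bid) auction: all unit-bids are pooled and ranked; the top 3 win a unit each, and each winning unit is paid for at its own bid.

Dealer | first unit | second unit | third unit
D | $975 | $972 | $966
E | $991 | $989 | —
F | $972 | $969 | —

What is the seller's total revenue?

All unit-bids, highest first — top 3: 991 (E-1), 989 (E-2), 975 (D-1)
Next rejected bid: $972 (not a price — pay-as-bid).
Each winning unit pays its own bid.
Revenue = 991 + 989 + 975 = $2,955.

Total revenue: $2,955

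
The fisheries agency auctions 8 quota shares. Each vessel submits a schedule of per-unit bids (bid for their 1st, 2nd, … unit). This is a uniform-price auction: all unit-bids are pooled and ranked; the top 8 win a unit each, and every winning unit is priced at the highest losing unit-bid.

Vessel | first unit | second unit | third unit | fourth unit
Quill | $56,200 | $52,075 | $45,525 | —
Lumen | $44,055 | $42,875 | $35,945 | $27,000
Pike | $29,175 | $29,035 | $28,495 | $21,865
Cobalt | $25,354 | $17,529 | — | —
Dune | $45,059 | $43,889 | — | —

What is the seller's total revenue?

All unit-bids, highest first — top 8: 56,200 (Quill-1), 52,075 (Quill-2), 45,525 (Quill-3), 45,059 (Dune-1), 44,055 (Lumen-1), 43,889 (Dune-2), 42,875 (Lumen-2), 35,945 (Lumen-3)
First bid not allocated: $29,175.
Allocation: Dune 2, Lumen 3, Quill 3. Every unit priced at $29,175.
Revenue = 8 × 29,175 = $233,400.

Total revenue: $233,400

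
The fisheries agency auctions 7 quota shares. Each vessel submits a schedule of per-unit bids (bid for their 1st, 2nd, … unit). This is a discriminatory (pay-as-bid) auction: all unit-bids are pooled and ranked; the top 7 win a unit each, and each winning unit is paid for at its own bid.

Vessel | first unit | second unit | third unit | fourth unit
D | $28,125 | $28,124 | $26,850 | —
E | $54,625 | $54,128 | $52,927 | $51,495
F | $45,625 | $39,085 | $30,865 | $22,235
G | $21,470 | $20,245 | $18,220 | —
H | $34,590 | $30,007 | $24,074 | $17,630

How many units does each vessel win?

Pooled unit-bids ranked (top 7): 54,625 (E-1), 54,128 (E-2), 52,927 (E-3), 51,495 (E-4), 45,625 (F-1), 39,085 (F-2), 34,590 (H-1)
Next rejected bid: $30,865 (not a price — pay-as-bid).
Allocation: E 4, F 2, H 1.

E 4, F 2, H 1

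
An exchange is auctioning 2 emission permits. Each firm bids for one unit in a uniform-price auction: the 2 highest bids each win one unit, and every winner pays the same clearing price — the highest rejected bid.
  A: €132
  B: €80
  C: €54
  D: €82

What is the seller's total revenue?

Total revenue: €160

Ordering the bids: 132 (A), 82 (D), 80 (B), 54 (C)
Winners (2 units): A, D.
Clearing price = highest rejected bid = €80.
Total revenue = 2 × €80 = €160.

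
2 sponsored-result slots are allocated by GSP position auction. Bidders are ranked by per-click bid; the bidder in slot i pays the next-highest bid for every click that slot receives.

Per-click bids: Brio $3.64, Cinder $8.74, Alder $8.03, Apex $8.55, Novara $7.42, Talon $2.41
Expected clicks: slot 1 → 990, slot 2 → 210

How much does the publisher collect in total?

Total revenue: $10150.80

Per-click bids in order: $8.74 (Cinder) > $8.55 (Apex) > $8.03 (Alder) > …
Slot 1: Cinder pays $8.55 × 990 = $8464.50
Slot 2: Apex pays $8.03 × 210 = $1686.30
Total = $10150.80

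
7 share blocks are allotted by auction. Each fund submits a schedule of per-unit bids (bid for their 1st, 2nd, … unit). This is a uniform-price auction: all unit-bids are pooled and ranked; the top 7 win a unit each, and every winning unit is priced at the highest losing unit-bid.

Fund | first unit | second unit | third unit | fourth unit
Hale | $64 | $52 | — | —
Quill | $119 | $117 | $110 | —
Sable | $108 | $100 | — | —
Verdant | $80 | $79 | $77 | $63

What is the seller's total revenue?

All unit-bids, highest first — top 7: 119 (Quill-1), 117 (Quill-2), 110 (Quill-3), 108 (Sable-1), 100 (Sable-2), 80 (Verdant-1), 79 (Verdant-2)
The (k+1)-th unit-bid is $77.
Allocation: Quill 3, Sable 2, Verdant 2. Every unit priced at $77.
Revenue = 7 × 77 = $539.

Total revenue: $539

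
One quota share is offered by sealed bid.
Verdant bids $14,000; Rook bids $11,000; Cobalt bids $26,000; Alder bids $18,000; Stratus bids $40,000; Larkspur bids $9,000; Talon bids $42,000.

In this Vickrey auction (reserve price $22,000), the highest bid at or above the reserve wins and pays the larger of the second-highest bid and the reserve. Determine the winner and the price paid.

Rule: the highest bid at or above the reserve wins and pays the larger of the second-highest bid and the reserve.
Bids ranked: 42,000 (Talon) > 40,000 (Stratus) > 26,000 (Cobalt) > 18,000 (Alder) > 14,000 (Verdant) > 11,000 (Rook) > …
Talon has the top bid at or above the reserve ($42,000).
max(second-highest $40,000, reserve $22,000) = $40,000; the reserve does not bind.

Talon pays $40,000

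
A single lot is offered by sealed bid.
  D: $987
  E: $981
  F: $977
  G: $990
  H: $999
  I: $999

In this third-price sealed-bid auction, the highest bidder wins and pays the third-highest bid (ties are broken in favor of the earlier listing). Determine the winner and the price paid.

H pays $990

Rule: the highest bidder wins and pays the third-highest bid.
Bids in order: 999 (H) > 999 (I) > 990 (G) > 987 (D) > 981 (E) > 977 (F)
H and I tie at $999; tie-break gives it to H.
H wins; payment is bid #3 in the ranking = $990.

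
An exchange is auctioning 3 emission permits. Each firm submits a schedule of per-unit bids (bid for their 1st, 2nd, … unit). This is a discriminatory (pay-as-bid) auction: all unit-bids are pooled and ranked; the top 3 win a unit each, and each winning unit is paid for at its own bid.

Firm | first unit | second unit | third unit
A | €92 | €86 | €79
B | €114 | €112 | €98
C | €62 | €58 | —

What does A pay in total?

A pays €0

Merging the schedules and taking the best 3: 114 (B-1), 112 (B-2), 98 (B-3)
Next rejected bid: €92 (not a price — pay-as-bid).
A wins no units.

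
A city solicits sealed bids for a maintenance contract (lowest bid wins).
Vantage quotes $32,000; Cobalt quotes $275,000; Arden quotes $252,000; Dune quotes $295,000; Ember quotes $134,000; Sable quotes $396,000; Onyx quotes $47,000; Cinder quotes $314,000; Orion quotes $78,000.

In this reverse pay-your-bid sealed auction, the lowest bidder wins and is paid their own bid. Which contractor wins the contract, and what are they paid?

Rule: the lowest bidder wins and is paid their own bid.
Bids ranked: 32,000 (Vantage) < 47,000 (Onyx) < 78,000 (Orion) < 134,000 (Ember) < 252,000 (Arden) < 275,000 (Cobalt) < …
Vantage has the lowest bid and is paid exactly that: $32,000.

Vantage is paid $32,000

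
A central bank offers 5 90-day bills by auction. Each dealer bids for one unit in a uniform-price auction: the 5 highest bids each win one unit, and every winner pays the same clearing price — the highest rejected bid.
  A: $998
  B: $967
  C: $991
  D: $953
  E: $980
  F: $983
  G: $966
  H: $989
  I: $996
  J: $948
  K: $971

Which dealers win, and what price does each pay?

Bids ranked high→low: 998 (A), 996 (I), 991 (C), 989 (H), 983 (F), 980 (E), 971 (K), …
The 5 highest are A, I, C, H, F.
Clearing price = highest rejected bid = $980.

A, I, C, H, F; each pays $980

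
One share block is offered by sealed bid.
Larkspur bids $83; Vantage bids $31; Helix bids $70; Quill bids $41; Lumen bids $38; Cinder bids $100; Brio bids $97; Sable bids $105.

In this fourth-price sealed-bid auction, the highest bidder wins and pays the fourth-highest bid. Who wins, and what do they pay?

Sable pays $83

Bids ranked: 105 (Sable) > 100 (Cinder) > 97 (Brio) > 83 (Larkspur) > 70 (Helix) > 41 (Quill) > …
Sable wins; payment is bid #4 in the ranking = $83.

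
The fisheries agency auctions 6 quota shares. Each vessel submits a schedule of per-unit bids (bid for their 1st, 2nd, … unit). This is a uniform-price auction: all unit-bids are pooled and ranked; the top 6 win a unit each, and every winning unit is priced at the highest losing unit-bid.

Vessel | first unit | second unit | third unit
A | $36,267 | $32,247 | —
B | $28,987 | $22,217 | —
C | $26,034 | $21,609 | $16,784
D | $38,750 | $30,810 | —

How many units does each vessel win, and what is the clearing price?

A 2, B 1, C 1, D 2; clearing price $22,217

Pooled unit-bids ranked (top 6): 38,750 (D-1), 36,267 (A-1), 32,247 (A-2), 30,810 (D-2), 28,987 (B-1), 26,034 (C-1)
The (k+1)-th unit-bid is $22,217.
Allocation: A 2, B 1, C 1, D 2.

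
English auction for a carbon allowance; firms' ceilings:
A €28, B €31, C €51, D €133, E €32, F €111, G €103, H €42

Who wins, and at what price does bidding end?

D wins at €111

Sorting limits: 133 (D) > 111 (F) > 103 (G) > 51 (C) > 42 (H) > 32 (E) > …
Once the price passes €111, only D is left; the hammer falls at F's limit of €111.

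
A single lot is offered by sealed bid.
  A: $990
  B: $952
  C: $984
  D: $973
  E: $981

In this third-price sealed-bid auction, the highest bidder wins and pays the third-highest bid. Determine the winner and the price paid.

A pays $981

Third-price sealed-bid auction: the highest bidder wins and pays the third-highest bid.
Bids ranked: 990 (A) > 984 (C) > 981 (E) > 973 (D) > 952 (B)
A is highest; pays the third-highest bid, $981.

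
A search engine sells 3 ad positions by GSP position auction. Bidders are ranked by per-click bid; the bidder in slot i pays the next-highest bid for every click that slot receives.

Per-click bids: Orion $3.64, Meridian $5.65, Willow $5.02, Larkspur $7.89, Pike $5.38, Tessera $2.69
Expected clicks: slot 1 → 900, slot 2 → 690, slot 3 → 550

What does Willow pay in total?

Willow pays $0.00

Sorting advertisers: $7.89 (Larkspur) > $5.65 (Meridian) > $5.38 (Pike) > $5.02 (Willow) > …
Willow ranks below slot 3 → no slot, pays nothing.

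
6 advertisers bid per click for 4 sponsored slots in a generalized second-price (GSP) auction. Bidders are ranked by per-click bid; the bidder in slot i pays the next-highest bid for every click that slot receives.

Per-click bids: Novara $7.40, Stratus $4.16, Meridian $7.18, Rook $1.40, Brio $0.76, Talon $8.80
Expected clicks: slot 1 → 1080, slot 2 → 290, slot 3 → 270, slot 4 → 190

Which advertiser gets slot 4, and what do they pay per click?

Per-click bids in order: $8.80 (Talon) > $7.40 (Novara) > $7.18 (Meridian) > $4.16 (Stratus) > $1.40 (Rook) > …
Slot 4 goes to the fourth-ranked bidder, Stratus, who pays the next bid down: $1.40/click.

Stratus; $1.40 per click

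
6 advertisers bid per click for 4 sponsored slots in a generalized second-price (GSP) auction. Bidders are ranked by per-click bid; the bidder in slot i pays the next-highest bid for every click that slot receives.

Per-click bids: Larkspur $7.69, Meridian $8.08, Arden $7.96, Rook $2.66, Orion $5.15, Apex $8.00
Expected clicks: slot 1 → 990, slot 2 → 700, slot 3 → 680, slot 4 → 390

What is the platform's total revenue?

Total revenue: $20729.70

Sorting advertisers: $8.08 (Meridian) > $8.00 (Apex) > $7.96 (Arden) > $7.69 (Larkspur) > $5.15 (Orion) > …
Slot 1: Meridian pays $8.00 × 990 = $7920.00
Slot 2: Apex pays $7.96 × 700 = $5572.00
Slot 3: Arden pays $7.69 × 680 = $5229.20
Slot 4: Larkspur pays $5.15 × 390 = $2008.50
Total = $20729.70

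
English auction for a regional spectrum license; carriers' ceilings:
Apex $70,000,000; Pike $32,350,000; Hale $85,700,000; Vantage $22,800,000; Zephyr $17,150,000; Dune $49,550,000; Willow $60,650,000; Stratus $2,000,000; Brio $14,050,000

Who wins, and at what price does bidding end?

Hale wins at $70,000,000

Sorting limits: 85,700,000 (Hale) > 70,000,000 (Apex) > 60,650,000 (Willow) > 49,550,000 (Dune) > 32,350,000 (Pike) > 22,800,000 (Vantage) > …
Once the price passes $70,000,000, only Hale is left; the hammer falls at Apex's limit of $70,000,000.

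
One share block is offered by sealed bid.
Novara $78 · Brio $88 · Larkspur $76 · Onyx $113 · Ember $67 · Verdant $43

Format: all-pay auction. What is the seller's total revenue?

Total revenue: $465

Rule: the highest bidder wins the item, but every bidder pays their own bid.
Bids ranked: 113 (Onyx) > 88 (Brio) > 78 (Novara) > 76 (Larkspur) > 67 (Ember) > 43 (Verdant)
Every bidder forfeits their bid regardless of winning.
Revenue = 78 + 88 + 76 + 113 + 67 + 43 = $465.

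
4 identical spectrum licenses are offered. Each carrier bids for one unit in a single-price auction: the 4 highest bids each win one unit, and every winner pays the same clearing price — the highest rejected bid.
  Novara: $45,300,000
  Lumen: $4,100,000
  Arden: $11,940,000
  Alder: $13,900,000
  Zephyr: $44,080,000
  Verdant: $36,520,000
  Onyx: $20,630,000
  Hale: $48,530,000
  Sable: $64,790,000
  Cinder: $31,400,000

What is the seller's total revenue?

Total revenue: $146,080,000

Ordering the bids: 64,790,000 (Sable), 48,530,000 (Hale), 45,300,000 (Novara), 44,080,000 (Zephyr), 36,520,000 (Verdant), 31,400,000 (Cinder), …
Winners (4 units): Sable, Hale, Novara, Zephyr.
Clearing price = highest rejected bid = $36,520,000.
Total revenue = 4 × $36,520,000 = $146,080,000.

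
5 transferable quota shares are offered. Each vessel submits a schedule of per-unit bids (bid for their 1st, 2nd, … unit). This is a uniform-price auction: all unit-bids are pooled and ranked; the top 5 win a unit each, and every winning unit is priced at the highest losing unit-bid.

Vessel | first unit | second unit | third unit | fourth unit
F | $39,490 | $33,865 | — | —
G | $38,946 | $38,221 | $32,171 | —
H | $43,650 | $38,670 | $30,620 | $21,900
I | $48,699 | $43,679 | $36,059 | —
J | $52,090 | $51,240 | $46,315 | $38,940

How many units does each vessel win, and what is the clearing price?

All unit-bids, highest first — top 5: 52,090 (J-1), 51,240 (J-2), 48,699 (I-1), 46,315 (J-3), 43,679 (I-2)
First bid not allocated: $43,650.
Allocation: I 2, J 3.

I 2, J 3; clearing price $43,650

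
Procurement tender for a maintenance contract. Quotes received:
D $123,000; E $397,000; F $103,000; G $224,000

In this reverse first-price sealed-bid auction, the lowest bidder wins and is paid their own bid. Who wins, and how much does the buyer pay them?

F is paid $103,000

Sorting bids: 103,000 (F) < 123,000 (D) < 224,000 (G) < 397,000 (E)
F is lowest → is paid own bid, $103,000.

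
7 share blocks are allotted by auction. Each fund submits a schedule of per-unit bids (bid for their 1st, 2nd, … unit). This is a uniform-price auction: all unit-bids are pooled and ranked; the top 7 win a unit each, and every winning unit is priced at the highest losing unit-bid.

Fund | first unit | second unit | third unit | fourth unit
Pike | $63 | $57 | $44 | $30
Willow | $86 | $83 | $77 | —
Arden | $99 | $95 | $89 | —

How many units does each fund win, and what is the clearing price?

Arden 3, Pike 1, Willow 3; clearing price $57

Merging the schedules and taking the best 7: 99 (Arden-1), 95 (Arden-2), 89 (Arden-3), 86 (Willow-1), 83 (Willow-2), 77 (Willow-3), 63 (Pike-1)
The (k+1)-th unit-bid is $57.
Allocation: Arden 3, Pike 1, Willow 3.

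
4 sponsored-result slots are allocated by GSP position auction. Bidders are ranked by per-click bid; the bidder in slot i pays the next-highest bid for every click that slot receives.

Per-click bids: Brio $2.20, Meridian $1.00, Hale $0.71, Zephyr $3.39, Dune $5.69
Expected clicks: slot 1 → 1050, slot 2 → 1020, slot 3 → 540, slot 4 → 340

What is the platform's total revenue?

Sorting advertisers: $5.69 (Dune) > $3.39 (Zephyr) > $2.20 (Brio) > $1.00 (Meridian) > $0.71 (Hale)
Slot 1: Dune pays $3.39 × 1050 = $3559.50
Slot 2: Zephyr pays $2.20 × 1020 = $2244.00
Slot 3: Brio pays $1.00 × 540 = $540.00
Slot 4: Meridian pays $0.71 × 340 = $241.40
Total = $6584.90

Total revenue: $6584.90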